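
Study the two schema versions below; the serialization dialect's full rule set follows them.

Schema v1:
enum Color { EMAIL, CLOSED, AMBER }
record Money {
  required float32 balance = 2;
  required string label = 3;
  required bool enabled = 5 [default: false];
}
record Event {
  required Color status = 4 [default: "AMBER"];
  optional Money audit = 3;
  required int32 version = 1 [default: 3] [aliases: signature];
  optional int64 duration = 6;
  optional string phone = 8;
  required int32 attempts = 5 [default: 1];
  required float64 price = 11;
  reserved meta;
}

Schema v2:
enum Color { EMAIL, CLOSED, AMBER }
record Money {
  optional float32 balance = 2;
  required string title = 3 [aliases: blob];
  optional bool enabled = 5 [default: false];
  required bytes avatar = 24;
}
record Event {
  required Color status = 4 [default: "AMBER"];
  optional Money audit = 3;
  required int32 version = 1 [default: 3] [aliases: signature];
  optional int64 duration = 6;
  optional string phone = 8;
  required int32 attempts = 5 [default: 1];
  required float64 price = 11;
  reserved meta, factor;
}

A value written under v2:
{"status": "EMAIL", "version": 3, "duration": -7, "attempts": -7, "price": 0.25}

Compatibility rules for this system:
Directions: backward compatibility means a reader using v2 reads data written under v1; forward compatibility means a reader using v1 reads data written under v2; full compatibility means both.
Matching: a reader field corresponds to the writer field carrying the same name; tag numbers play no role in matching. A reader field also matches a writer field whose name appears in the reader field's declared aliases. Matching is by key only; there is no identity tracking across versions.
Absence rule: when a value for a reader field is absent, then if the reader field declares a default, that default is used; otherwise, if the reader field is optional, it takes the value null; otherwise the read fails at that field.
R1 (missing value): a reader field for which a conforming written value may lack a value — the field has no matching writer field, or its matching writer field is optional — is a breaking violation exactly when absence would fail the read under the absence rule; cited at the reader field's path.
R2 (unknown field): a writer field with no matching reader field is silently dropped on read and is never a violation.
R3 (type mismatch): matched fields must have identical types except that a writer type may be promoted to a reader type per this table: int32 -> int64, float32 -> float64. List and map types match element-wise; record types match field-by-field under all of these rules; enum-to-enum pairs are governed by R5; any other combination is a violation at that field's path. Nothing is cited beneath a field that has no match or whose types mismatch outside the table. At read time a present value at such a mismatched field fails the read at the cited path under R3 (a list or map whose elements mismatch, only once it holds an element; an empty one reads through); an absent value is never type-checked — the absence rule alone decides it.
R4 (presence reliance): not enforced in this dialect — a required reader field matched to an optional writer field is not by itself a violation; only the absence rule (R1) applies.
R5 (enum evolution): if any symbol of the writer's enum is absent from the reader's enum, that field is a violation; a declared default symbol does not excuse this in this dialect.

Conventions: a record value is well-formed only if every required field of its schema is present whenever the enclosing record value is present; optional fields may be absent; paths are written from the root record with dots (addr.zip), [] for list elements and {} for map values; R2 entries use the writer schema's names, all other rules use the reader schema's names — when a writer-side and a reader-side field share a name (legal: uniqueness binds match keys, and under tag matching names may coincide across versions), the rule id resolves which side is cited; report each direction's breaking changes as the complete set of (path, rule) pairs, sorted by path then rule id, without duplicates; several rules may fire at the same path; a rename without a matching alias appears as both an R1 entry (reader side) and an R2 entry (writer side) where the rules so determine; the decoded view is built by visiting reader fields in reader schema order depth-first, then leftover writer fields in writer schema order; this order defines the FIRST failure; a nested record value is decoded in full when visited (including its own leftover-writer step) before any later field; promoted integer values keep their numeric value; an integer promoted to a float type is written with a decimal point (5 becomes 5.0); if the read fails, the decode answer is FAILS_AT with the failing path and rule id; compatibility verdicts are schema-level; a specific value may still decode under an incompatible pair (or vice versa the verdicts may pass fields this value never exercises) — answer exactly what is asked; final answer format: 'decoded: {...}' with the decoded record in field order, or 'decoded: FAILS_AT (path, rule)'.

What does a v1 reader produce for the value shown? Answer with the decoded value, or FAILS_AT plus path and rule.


decoded: {"status": "EMAIL", "audit": null, "version": 3, "duration": -7, "phone": null, "attempts": -7, "price": 0.25}

arrows below run writer -> reader for Event
decode walk for Event under reader schema v1:
  status := "EMAIL"
  audit := null (absent, optional -> null)
  version := 3
  duration := -7
  phone := null (absent, optional -> null)
  attempts := -7
  price := 0.25
  => decoded: {"status": "EMAIL", "audit": null, "version": 3, "duration": -7, "phone": null, "attempts": -7, "price": 0.25}
ruling out the remaining Event differences:
  field enabled in record Money: required changed to optional -> inert under this dialect — no rule fires on Event and the result does not move
  added field avatar to record Money: required bytes, tag 24 (in v2 it sits last) -> changes Event's schema-level verdicts only — the decode of this value is the same
  field balance in record Money: required changed to optional -> changes Event's schema-level verdicts only — the decode of this value is the same
  renamed field label to title in record Money -> changes Event's schema-level verdicts only — the decode of this value is the same


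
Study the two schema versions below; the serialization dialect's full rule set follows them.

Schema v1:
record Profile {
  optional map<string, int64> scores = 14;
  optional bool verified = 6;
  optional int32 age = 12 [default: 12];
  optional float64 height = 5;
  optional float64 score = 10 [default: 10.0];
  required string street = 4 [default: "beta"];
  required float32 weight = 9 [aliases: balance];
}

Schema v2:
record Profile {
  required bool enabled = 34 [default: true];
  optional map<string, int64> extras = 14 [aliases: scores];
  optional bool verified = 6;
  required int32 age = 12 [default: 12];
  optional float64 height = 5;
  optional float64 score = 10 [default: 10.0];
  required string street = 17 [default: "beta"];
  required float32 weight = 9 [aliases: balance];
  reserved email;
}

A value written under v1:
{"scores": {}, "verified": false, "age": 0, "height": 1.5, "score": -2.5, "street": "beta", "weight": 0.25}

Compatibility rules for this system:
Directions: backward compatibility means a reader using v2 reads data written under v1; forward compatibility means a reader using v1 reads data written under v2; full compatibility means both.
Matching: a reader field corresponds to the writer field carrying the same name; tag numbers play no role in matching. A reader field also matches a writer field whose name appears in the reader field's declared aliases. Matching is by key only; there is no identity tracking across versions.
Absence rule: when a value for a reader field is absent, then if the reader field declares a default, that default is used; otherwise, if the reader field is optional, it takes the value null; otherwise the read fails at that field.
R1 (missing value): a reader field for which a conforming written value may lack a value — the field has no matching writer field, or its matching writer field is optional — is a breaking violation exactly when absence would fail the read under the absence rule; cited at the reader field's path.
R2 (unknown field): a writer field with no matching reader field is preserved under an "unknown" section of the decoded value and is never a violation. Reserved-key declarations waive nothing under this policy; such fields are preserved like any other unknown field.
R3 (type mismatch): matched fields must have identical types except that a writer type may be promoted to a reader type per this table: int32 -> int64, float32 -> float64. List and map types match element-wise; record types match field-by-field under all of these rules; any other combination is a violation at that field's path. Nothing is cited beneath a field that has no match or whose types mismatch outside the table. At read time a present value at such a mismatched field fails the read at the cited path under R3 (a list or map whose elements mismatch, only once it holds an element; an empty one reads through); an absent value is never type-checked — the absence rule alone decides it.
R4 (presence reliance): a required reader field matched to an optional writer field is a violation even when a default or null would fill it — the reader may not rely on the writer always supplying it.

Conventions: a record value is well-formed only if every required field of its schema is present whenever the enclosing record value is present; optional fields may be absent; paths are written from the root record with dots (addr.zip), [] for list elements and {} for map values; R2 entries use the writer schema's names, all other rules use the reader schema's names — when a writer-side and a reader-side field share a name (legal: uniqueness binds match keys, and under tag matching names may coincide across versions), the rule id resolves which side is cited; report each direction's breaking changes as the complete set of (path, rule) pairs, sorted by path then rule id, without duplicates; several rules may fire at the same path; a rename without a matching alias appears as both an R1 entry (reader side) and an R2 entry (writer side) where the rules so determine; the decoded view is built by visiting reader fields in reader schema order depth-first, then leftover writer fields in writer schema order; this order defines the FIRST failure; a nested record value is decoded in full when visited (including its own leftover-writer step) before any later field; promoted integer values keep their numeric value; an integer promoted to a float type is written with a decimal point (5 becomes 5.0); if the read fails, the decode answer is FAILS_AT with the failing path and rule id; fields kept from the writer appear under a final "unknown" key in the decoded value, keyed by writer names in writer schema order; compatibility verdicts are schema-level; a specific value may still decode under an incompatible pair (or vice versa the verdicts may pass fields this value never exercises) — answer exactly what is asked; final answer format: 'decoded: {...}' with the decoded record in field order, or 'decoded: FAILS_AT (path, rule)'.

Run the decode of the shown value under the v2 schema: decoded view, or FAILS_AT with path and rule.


the writer's type comes first in each Profile pair
migrating the Profile value to v2:
  enabled := true (absent -> default)
  extras := {} (from writer scores)
  verified := false
  age := 0
  height := 1.5
  score := -2.5
  street := "beta"
  weight := 0.25
  => decoded: {"enabled": true, "extras": {}, "verified": false, "age": 0, "height": 1.5, "score": -2.5, "street": "beta", "weight": 0.25}
checking off the Profile differences that do not matter here:
  field age in record Profile: optional changed to required -> shifts the Profile verdicts, not this decode
  field street in record Profile: tag 4 changed to 17 -> triggers nothing under the printed rules; the Profile answer is the same either way

decoded: {"enabled": true, "extras": {}, "verified": false, "age": 0, "height": 1.5, "score": -2.5, "street": "beta", "weight": 0.25}


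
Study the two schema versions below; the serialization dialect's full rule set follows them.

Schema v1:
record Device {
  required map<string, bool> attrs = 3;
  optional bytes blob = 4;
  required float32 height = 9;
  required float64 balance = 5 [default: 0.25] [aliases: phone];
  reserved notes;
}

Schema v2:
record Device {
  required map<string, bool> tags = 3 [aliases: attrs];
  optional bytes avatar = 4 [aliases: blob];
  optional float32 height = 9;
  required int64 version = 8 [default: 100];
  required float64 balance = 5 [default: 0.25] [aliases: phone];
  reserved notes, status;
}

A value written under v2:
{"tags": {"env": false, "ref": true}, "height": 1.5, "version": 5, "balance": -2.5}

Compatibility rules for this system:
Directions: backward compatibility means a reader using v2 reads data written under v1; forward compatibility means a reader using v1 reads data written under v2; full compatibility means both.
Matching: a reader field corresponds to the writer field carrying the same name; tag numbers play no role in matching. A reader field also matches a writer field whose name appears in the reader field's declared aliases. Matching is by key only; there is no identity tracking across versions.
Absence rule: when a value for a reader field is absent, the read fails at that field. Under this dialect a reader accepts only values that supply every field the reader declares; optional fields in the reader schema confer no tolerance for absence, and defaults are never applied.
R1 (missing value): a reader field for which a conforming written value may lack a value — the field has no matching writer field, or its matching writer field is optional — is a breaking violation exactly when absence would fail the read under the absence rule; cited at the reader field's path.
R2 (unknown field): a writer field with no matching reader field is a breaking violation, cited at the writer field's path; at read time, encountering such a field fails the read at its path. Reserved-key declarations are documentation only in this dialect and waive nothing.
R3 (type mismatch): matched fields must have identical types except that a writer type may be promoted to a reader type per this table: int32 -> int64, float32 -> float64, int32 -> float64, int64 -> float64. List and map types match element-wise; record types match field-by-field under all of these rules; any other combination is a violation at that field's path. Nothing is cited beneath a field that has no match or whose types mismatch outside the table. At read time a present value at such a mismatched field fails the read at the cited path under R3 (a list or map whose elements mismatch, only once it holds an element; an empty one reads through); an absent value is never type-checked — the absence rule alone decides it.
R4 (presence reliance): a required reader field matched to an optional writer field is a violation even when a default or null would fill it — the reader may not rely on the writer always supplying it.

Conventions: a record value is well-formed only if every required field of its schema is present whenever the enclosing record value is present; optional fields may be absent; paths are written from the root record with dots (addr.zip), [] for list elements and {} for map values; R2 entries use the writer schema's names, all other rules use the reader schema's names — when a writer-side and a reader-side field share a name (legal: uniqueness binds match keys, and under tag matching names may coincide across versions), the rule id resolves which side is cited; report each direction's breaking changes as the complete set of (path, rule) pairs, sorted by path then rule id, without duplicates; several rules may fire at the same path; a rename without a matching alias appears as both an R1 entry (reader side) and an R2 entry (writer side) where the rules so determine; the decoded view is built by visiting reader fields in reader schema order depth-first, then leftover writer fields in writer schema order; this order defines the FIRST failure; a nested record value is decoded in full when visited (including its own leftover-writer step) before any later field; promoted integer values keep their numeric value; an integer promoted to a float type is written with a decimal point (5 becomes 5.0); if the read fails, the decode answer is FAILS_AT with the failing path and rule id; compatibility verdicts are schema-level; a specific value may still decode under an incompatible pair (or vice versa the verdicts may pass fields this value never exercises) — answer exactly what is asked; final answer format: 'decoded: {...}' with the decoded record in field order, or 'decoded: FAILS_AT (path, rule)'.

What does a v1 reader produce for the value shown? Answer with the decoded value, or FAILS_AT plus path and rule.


decoded: FAILS_AT (attrs, R1)

each type pair in Device: writer, then reader
decode (reader v1):
  read fails at attrs under R1 (no fill)
  => FAILS_AT (attrs, R1)
ruling out the remaining Device differences:
  renamed field blob to avatar in record Device (alias blob declared on the renamed field) -> changes Device's schema-level verdicts only — the decode of this value is the same
  field height in record Device: required changed to optional -> changes Device's schema-level verdicts only — the decode of this value is the same
  added field version to record Device: required int64, tag 8, default 100 (in v2 it sits immediately before balance) -> changes Device's schema-level verdicts only — the decode of this value is the same


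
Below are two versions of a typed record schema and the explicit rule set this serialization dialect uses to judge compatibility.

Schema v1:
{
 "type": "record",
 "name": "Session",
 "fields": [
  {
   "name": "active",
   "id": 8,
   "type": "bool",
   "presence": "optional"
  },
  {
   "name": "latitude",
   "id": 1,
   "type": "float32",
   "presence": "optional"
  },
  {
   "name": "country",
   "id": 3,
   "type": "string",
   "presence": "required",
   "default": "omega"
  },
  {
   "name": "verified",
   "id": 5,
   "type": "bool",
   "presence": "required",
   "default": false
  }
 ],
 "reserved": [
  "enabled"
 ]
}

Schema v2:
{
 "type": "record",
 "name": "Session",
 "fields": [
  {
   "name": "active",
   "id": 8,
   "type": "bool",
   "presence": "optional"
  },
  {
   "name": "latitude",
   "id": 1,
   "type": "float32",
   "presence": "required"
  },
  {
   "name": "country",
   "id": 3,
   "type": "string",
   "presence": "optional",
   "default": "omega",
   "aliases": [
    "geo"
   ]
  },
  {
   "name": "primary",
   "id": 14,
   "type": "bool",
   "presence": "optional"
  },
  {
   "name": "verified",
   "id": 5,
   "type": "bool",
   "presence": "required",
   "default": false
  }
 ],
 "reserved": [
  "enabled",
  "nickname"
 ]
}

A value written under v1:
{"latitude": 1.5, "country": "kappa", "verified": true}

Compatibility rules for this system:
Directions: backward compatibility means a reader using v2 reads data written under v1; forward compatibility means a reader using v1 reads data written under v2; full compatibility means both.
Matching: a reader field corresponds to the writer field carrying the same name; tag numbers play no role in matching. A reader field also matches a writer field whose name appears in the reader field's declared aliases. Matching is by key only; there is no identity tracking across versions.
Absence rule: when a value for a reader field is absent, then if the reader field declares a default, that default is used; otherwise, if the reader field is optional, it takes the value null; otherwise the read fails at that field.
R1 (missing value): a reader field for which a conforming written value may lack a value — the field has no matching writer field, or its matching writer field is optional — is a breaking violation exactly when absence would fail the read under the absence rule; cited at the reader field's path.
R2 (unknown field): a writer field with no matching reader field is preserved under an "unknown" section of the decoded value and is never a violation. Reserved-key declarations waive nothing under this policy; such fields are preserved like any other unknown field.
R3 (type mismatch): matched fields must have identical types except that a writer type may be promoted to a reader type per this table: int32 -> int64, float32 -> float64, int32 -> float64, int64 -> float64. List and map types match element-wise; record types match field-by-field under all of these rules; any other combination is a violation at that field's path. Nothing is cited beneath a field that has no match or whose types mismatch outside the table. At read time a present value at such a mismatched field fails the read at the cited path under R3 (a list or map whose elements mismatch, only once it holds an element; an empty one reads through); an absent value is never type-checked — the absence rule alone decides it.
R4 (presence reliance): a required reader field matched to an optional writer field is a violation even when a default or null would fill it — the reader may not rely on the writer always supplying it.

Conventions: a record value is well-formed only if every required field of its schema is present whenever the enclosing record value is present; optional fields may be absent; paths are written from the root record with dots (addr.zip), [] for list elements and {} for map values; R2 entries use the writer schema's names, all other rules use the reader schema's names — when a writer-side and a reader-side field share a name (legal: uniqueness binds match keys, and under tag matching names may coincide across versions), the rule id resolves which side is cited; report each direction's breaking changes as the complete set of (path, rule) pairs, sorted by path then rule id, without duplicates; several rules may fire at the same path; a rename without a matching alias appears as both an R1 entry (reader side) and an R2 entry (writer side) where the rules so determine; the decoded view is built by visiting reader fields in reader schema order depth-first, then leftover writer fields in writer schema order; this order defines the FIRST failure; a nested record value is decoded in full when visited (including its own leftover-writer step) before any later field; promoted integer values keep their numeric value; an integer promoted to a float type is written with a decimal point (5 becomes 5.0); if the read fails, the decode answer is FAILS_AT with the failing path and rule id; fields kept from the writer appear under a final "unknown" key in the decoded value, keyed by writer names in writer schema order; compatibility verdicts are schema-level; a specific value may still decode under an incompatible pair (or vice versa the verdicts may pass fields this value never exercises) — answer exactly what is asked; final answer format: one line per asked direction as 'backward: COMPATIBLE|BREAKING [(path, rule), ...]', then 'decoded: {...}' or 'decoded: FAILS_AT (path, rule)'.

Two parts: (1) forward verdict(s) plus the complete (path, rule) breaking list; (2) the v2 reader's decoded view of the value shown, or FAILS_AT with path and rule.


forward: BREAKING [(country, R4)]; decoded: {"active": null, "latitude": 1.5, "country": "kappa", "primary": null, "verified": true}

arrows below run writer -> reader for Session
forward pass over Session, reader schema v1, writer schema v2:
  bool -> bool, writer optional: active aligns to active
  float32 -> float32, writer required: latitude aligns to latitude
  string -> string, writer optional: country aligns to country
  bool -> bool, writer required: verified aligns to verified
  writer primary: unknown to reader
  R4 fires at country
  => forward: BREAKING (1)
migrating the Session value to v2:
  active := null (missing; optional => null)
  latitude := 1.5
  country := "kappa"
  primary := null (missing; optional => null)
  verified := true
  => decoded: {"active": null, "latitude": 1.5, "country": "kappa", "primary": null, "verified": true}
remaining Session differences; none change what is asked:
  field latitude in record Session: optional changed to required -> matters only for Session's backward compatibility — outside the asked direction


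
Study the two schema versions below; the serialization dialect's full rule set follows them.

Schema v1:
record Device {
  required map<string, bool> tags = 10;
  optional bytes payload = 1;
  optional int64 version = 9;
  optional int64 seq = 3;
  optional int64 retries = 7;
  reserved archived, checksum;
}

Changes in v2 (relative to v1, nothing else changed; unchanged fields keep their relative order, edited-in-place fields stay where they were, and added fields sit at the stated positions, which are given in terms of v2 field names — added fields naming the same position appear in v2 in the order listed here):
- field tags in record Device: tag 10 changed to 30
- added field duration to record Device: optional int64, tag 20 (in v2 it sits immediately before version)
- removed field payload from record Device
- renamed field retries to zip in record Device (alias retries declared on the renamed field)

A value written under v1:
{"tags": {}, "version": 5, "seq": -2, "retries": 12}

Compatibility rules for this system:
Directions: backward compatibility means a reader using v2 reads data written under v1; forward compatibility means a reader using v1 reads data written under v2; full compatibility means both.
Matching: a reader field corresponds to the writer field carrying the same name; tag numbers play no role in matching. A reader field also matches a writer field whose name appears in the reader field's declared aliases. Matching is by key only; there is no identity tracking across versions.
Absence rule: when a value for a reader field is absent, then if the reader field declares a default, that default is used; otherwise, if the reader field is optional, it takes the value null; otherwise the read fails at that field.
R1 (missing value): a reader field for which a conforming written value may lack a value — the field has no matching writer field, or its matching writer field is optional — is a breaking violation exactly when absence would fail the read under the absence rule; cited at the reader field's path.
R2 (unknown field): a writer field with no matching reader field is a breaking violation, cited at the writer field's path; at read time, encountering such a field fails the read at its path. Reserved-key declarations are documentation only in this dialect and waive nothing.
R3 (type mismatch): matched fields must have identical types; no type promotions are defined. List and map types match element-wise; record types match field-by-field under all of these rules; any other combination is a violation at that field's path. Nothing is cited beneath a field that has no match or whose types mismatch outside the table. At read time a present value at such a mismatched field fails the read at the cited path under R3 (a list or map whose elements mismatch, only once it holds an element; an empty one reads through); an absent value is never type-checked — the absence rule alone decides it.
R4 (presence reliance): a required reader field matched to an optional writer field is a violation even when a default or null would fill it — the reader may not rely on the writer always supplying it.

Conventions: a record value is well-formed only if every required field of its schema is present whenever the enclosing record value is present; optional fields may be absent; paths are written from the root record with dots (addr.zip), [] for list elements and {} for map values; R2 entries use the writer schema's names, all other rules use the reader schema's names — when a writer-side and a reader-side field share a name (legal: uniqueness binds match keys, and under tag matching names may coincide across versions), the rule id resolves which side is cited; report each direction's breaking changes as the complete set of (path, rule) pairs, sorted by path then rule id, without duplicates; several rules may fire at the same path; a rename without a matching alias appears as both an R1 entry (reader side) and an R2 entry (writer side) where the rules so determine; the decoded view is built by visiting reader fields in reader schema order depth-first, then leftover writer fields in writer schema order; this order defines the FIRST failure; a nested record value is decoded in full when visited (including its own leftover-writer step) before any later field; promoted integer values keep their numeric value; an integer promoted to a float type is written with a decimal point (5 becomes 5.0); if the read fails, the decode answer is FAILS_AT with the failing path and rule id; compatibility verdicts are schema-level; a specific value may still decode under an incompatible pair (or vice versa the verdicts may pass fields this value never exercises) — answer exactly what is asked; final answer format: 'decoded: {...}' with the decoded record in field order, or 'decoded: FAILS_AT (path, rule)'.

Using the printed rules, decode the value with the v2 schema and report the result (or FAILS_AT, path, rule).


decoded: {"tags": {}, "duration": null, "version": 5, "seq": -2, "zip": 12}

each type pair in Device: writer, then reader
decode (reader v2):
  tags := {}
  duration := null (not supplied -> null)
  version := 5
  seq := -2
  zip := 12 (from writer retries)
  => decoded: {"tags": {}, "duration": null, "version": 5, "seq": -2, "zip": 12}
the other Device changes do not affect what is asked:
  field tags in record Device: tag 10 changed to 30 -> inert under this dialect — no rule fires on Device and the result does not move


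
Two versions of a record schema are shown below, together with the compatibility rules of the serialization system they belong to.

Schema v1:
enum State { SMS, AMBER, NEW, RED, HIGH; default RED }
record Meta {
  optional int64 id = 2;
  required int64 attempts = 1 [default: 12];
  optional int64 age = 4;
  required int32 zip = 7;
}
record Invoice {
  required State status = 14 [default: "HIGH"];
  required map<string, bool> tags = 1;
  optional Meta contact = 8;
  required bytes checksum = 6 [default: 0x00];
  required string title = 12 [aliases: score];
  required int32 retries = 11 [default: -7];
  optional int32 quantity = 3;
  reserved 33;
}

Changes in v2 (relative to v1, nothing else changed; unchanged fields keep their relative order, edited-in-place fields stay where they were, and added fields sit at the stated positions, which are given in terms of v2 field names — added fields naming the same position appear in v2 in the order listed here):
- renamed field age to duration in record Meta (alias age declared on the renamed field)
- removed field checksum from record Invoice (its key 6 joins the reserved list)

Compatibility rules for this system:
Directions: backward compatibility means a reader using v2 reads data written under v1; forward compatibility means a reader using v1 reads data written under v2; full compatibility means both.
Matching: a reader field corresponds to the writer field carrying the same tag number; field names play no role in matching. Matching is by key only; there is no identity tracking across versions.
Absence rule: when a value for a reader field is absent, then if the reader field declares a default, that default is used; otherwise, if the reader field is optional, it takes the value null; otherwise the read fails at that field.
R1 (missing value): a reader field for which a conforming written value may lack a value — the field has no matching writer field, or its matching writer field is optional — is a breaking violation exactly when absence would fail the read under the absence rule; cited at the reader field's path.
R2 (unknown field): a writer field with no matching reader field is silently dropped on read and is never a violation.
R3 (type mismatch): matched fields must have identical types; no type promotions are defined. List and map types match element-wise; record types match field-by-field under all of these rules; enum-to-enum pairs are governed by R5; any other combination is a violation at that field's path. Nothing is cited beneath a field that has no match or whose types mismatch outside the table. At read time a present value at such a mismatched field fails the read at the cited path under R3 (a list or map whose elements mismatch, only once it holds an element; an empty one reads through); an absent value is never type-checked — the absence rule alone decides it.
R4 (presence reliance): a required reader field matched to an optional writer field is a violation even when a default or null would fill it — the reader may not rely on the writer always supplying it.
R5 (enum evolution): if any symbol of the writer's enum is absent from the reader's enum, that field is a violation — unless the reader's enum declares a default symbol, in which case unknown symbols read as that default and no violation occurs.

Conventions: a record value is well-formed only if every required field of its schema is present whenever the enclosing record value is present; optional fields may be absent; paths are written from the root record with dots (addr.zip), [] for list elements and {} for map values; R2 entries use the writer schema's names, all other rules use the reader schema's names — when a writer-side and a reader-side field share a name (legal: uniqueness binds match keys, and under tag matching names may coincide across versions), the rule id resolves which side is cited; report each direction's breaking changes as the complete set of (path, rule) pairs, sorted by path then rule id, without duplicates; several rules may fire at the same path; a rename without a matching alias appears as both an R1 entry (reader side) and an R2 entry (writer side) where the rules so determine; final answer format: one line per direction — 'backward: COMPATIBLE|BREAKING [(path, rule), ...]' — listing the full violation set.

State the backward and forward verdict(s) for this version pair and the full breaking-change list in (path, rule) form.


in Invoice below, arrows point writer -> reader
backward on Invoice — v2 reading data written by v1:
  status: paired with writer status (State -> State; writer required)
  tags: paired with writer tags (map<string, bool> -> map<string, bool>; writer required)
  contact: paired with writer contact (Meta -> Meta; writer optional)
  title: paired with writer title (string -> string; writer required)
  retries: paired with writer retries (int32 -> int32; writer required)
  quantity: paired with writer quantity (int32 -> int32; writer optional)
  writer field checksum has no reader counterpart
  contact.id: paired with writer contact.id (int64 -> int64; writer optional)
  contact.attempts: paired with writer contact.attempts (int64 -> int64; writer required)
  contact.duration: paired with writer contact.age (int64 -> int64; writer optional)
  contact.zip: paired with writer contact.zip (int32 -> int32; writer required)
  => no violations; backward on Invoice: COMPATIBLE
forward on Invoice — v1 reading data written by v2:
  status: paired with writer status (State -> State; writer required)
  tags: paired with writer tags (map<string, bool> -> map<string, bool>; writer required)
  contact: paired with writer contact (Meta -> Meta; writer optional)
  checksum has no writer counterpart
  title: paired with writer title (string -> string; writer required)
  retries: paired with writer retries (int32 -> int32; writer required)
  quantity: paired with writer quantity (int32 -> int32; writer optional)
  contact.id: paired with writer contact.id (int64 -> int64; writer optional)
  contact.attempts: paired with writer contact.attempts (int64 -> int64; writer required)
  contact.age: paired with writer contact.duration (int64 -> int64; writer optional)
  contact.zip: paired with writer contact.zip (int32 -> int32; writer required)
  => no violations; forward on Invoice: COMPATIBLE

backward: COMPATIBLE []; forward: COMPATIBLE []


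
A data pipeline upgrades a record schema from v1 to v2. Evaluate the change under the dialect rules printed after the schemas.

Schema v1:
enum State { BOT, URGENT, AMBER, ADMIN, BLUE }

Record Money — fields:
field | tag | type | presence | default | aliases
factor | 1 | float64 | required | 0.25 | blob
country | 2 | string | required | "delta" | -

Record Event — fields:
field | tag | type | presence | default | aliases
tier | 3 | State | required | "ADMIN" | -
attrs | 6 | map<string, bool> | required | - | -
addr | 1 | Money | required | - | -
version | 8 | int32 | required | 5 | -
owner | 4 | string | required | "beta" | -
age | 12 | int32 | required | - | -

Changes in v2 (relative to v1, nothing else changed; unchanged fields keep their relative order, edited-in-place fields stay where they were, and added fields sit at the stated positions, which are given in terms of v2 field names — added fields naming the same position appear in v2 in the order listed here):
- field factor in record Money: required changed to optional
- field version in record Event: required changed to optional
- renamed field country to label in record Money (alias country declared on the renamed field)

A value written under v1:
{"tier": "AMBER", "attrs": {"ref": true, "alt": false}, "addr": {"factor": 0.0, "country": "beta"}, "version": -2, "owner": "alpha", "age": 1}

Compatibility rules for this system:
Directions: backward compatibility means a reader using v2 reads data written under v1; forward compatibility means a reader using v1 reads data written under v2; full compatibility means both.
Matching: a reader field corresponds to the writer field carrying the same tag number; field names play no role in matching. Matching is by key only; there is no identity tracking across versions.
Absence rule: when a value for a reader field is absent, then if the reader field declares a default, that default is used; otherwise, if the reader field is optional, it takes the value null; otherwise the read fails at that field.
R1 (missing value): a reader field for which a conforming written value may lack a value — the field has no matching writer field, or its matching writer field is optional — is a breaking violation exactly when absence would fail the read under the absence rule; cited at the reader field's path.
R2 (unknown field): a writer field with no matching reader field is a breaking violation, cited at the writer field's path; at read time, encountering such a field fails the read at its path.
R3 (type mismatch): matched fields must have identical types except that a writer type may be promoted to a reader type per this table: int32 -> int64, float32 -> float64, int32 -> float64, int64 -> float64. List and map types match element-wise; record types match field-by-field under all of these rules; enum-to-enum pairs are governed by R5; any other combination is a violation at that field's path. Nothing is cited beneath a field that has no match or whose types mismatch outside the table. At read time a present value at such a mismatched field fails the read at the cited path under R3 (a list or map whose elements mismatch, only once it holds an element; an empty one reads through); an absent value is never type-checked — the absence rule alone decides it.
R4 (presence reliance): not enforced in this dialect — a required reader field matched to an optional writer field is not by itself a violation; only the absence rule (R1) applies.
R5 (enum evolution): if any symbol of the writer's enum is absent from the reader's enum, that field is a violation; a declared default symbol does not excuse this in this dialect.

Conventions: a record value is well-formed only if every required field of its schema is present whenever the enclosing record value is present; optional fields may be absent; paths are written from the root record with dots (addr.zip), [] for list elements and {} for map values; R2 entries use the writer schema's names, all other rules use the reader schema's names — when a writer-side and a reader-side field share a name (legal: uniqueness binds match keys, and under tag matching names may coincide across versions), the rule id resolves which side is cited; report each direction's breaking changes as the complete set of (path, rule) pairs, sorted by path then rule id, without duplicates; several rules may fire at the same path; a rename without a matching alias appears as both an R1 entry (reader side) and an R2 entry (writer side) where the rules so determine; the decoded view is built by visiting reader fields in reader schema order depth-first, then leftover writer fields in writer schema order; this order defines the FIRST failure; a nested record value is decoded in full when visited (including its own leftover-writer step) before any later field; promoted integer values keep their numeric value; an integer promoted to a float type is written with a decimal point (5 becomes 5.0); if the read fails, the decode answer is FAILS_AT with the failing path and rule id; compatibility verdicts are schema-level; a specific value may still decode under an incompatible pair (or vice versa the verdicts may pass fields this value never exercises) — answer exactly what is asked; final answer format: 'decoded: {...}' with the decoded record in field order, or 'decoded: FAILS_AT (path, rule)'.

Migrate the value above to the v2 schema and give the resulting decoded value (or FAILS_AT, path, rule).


decoded: {"tier": "AMBER", "attrs": {"ref": true, "alt": false}, "addr": {"factor": 0.0, "label": "beta"}, "version": -2, "owner": "alpha", "age": 1}

the writer's type comes first in each Event pair
decode walk for Event under reader schema v2:
  tier := "AMBER"
  attrs := {"ref": true, "alt": false}
  addr.factor := 0.0
  addr.label := "beta" (from writer country)
  version := -2
  owner := "alpha"
  age := 1
  => decoded: {"tier": "AMBER", "attrs": {"ref": true, "alt": false}, "addr": {"factor": 0.0, "label": "beta"}, "version": -2, "owner": "alpha", "age": 1}
remaining Event differences; none change what is asked:
  field factor in record Money: required changed to optional -> fires no rule on Event under this dialect and leaves the result unchanged
  field version in record Event: required changed to optional -> fires no rule on Event under this dialect and leaves the result unchanged
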